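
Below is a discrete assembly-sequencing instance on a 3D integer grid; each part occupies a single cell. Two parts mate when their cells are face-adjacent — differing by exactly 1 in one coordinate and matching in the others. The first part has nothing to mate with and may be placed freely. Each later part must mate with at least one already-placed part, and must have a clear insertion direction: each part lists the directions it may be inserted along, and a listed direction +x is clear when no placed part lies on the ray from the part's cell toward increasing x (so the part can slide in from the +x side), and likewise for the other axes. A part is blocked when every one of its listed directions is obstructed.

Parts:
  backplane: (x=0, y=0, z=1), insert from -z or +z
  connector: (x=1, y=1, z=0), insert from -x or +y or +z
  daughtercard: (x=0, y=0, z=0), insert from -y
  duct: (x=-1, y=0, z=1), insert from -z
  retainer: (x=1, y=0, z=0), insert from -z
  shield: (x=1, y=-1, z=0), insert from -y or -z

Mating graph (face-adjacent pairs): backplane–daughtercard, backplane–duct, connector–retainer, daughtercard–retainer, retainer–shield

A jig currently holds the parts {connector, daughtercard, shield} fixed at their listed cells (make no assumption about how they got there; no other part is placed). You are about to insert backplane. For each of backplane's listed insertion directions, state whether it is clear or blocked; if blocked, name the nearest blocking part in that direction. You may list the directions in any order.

+z: clear; -z: blocked by daughtercard

-z: nearest on ray is daughtercard@(0, 0, 0) ⇒ blocked
+z: ray from backplane(0, 0, 1) has no placed part ⇒ clear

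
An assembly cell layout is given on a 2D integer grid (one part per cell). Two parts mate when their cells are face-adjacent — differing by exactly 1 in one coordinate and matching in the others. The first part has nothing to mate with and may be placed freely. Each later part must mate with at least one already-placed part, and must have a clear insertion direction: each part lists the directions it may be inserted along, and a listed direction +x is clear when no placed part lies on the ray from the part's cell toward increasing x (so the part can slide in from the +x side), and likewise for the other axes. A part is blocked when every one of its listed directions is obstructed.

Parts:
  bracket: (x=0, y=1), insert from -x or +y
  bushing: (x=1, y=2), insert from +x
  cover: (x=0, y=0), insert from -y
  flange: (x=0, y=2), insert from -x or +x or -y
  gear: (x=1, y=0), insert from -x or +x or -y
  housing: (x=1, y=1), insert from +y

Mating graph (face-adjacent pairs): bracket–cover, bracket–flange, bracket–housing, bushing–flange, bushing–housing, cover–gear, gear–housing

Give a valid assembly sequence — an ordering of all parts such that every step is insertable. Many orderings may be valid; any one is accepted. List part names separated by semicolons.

cover; gear; bracket; flange; housing; bushing

1. cover@(0, 0) [-y clear] — {cover}
2. gear@(1, 0) [+x clear] — {cover, gear}
3. bracket@(0, 1) [-x clear] — {bracket, cover, gear}
4. flange@(0, 2) [-x clear] — {bracket, cover, flange, gear}
5. housing@(1, 1) [+y clear] — {bracket, cover, flange, gear, housing}
6. bushing@(1, 2) [+x clear] — {bracket, bushing, cover, flange, gear, housing}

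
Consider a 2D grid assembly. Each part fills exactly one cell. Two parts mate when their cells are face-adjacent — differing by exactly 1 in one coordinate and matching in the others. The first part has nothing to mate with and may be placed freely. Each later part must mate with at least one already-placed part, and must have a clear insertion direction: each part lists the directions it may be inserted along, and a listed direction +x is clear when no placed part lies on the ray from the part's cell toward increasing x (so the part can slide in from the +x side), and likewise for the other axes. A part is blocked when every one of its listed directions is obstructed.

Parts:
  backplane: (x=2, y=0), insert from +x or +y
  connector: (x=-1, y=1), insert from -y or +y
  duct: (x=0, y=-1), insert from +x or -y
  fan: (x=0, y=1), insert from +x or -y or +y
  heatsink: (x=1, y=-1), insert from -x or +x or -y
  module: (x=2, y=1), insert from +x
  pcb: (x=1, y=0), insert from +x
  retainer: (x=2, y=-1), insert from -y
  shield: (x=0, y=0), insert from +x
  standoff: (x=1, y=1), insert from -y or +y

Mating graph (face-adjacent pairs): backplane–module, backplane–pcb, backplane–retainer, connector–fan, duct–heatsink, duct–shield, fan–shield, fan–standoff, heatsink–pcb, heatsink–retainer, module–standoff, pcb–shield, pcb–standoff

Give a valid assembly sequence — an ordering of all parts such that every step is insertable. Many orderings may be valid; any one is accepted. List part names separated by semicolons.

1. fan@(0, 1) [+x clear] — {fan}
2. standoff@(1, 1) [-y clear] — {fan, standoff}
3. module@(2, 1) [+x clear] — {fan, module, standoff}
4. shield@(0, 0) [+x clear] — {fan, module, shield, standoff}
5. pcb@(1, 0) [+x clear] — {fan, module, pcb, shield, standoff}
6. duct@(0, -1) [+x clear] — {duct, fan, module, pcb, shield, standoff}
7. heatsink@(1, -1) [+x clear] — {duct, fan, heatsink, module, pcb, shield, standoff}
8. retainer@(2, -1) [-y clear] — {duct, fan, heatsink, module, pcb, retainer, shield, standoff}
9. backplane@(2, 0) [+x clear] — {backplane, duct, fan, heatsink, module, pcb, retainer, shield, standoff}
10. connector@(-1, 1) [-y clear] — {backplane, connector, duct, fan, heatsink, module, pcb, retainer, shield, standoff}

fan; standoff; module; shield; pcb; duct; heatsink; retainer; backplane; connector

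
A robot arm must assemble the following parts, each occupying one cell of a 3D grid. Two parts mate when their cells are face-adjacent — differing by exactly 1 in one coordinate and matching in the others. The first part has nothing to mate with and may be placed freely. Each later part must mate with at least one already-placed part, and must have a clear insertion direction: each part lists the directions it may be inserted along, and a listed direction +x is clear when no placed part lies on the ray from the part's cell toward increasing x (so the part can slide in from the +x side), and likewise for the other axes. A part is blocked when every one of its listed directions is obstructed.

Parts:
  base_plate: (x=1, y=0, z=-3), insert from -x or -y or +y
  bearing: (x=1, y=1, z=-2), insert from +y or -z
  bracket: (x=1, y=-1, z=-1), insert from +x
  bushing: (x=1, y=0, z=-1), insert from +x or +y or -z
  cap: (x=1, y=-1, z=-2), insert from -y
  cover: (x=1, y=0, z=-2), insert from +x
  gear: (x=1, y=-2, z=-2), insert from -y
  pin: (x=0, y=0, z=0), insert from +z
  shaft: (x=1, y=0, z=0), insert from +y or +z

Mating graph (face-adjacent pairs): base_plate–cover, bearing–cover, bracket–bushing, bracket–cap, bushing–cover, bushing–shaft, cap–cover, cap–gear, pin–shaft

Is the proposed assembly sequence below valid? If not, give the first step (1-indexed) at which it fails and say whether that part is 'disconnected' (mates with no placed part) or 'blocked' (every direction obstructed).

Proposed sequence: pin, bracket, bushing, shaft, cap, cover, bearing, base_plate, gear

Invalid at step 2 (disconnected)

1. pin@(0, 0, 0) [+z clear] — {pin}
2. bracket@(1, -1, -1) — no placed neighbour ⇒ disconnected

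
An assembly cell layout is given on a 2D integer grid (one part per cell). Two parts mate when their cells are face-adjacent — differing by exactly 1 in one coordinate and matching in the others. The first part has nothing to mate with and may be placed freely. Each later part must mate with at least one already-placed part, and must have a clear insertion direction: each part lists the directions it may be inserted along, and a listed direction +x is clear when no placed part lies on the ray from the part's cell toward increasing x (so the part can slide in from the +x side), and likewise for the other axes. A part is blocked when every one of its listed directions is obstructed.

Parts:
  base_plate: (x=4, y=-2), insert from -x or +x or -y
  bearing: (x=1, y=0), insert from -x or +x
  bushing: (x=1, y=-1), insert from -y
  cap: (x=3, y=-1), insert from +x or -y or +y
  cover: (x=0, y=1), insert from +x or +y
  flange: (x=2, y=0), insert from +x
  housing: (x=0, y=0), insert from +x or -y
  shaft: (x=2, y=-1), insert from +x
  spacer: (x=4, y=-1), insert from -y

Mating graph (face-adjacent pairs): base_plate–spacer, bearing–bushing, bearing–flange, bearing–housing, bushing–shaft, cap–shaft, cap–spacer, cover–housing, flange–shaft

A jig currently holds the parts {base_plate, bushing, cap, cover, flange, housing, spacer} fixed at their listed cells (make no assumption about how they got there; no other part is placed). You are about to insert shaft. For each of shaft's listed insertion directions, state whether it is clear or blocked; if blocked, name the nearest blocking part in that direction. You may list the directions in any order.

+x: blocked by cap

+x: nearest on ray is cap@(3, -1) ⇒ blocked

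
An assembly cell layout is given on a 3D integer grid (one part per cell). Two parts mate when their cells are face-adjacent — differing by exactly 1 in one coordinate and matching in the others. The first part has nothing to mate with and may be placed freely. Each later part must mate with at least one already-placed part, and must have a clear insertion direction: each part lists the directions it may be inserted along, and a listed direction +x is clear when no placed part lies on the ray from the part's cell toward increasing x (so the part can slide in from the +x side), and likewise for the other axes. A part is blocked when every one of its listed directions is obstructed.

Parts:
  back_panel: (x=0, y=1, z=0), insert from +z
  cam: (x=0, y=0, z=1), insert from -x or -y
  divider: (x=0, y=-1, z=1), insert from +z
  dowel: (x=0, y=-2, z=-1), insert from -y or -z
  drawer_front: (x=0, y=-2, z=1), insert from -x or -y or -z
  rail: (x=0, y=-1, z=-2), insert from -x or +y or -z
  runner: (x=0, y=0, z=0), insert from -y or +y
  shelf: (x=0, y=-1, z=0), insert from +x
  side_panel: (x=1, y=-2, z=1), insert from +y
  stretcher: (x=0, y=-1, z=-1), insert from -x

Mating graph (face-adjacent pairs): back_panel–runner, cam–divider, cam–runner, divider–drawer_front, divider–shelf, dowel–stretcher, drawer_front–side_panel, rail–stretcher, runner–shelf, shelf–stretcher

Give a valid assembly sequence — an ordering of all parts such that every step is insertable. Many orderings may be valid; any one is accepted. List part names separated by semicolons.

back_panel; runner; cam; divider; drawer_front; side_panel; shelf; stretcher; rail; dowel

1. back_panel@(0, 1, 0) [+z clear] — {back_panel}
2. runner@(0, 0, 0) [-y clear] — {back_panel, runner}
3. cam@(0, 0, 1) [-x clear] — {back_panel, cam, runner}
4. divider@(0, -1, 1) [+z clear] — {back_panel, cam, divider, runner}
5. drawer_front@(0, -2, 1) [-x clear] — {back_panel, cam, divider, drawer_front, runner}
6. side_panel@(1, -2, 1) [+y clear] — {back_panel, cam, divider, drawer_front, runner, side_panel}
7. shelf@(0, -1, 0) [+x clear] — {back_panel, cam, divider, drawer_front, runner, shelf, side_panel}
8. stretcher@(0, -1, -1) [-x clear] — {back_panel, cam, divider, drawer_front, runner, shelf, side_panel, stretcher}
9. rail@(0, -1, -2) [-x clear] — {back_panel, cam, divider, drawer_front, rail, runner, shelf, side_panel, stretcher}
10. dowel@(0, -2, -1) [-y clear] — {back_panel, cam, divider, dowel, drawer_front, rail, runner, shelf, side_panel, stretcher}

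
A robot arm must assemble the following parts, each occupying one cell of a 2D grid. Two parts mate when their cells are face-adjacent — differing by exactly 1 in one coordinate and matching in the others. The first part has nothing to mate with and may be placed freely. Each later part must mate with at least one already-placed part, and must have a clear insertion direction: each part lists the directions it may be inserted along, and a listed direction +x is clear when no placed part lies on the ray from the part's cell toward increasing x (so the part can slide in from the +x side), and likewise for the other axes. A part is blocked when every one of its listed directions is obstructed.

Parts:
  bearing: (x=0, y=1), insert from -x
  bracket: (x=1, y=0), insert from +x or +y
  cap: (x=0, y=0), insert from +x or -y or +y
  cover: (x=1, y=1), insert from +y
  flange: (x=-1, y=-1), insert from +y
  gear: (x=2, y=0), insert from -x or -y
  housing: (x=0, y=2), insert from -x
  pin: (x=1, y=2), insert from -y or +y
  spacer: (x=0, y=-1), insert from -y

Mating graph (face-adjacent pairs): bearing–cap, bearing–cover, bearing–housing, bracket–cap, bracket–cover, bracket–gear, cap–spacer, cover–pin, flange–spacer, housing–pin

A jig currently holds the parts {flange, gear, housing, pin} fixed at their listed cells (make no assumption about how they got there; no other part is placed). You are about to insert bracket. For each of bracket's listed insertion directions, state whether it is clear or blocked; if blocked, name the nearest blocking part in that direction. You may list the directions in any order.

+x: blocked by gear; +y: blocked by pin

+x: nearest on ray is gear@(2, 0) ⇒ blocked
+y: nearest on ray is pin@(1, 2) ⇒ blocked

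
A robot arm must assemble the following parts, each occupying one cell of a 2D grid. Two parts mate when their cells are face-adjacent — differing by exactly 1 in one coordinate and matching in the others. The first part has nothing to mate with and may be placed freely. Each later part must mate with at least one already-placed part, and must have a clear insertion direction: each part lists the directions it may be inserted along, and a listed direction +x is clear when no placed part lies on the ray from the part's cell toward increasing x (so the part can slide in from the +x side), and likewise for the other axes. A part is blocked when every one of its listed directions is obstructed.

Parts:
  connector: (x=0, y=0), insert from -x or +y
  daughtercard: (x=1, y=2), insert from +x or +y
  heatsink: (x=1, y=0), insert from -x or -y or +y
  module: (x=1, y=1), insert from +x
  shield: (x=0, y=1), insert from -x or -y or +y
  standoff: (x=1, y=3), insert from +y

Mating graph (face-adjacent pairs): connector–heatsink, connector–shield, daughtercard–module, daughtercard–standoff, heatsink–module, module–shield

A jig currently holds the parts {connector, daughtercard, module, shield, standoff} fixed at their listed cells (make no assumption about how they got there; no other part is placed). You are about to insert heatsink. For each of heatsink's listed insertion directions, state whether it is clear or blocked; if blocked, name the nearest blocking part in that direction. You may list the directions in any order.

-x: nearest on ray is connector@(0, 0) ⇒ blocked
-y: ray from heatsink(1, 0) has no placed part ⇒ clear
+y: nearest on ray is module@(1, 1) ⇒ blocked

+y: blocked by module; -x: blocked by connector; -y: clear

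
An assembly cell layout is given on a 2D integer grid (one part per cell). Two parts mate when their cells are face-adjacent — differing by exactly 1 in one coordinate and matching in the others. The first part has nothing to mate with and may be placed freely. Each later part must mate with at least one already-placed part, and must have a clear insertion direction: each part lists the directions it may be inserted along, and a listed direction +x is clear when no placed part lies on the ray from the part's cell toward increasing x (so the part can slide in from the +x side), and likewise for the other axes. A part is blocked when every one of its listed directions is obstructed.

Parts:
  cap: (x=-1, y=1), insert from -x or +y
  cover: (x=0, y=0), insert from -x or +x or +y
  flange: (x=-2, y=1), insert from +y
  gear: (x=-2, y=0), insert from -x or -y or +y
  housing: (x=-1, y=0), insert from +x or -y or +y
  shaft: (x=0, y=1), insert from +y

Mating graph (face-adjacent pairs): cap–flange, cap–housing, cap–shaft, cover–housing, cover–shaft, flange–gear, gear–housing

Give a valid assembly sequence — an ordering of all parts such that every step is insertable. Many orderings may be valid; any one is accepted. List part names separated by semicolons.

housing; gear; cover; cap; flange; shaft

1. housing@(-1, 0) [+x clear] — {housing}
2. gear@(-2, 0) [-x clear] — {gear, housing}
3. cover@(0, 0) [+x clear] — {cover, gear, housing}
4. cap@(-1, 1) [-x clear] — {cap, cover, gear, housing}
5. flange@(-2, 1) [+y clear] — {cap, cover, flange, gear, housing}
6. shaft@(0, 1) [+y clear] — {cap, cover, flange, gear, housing, shaft}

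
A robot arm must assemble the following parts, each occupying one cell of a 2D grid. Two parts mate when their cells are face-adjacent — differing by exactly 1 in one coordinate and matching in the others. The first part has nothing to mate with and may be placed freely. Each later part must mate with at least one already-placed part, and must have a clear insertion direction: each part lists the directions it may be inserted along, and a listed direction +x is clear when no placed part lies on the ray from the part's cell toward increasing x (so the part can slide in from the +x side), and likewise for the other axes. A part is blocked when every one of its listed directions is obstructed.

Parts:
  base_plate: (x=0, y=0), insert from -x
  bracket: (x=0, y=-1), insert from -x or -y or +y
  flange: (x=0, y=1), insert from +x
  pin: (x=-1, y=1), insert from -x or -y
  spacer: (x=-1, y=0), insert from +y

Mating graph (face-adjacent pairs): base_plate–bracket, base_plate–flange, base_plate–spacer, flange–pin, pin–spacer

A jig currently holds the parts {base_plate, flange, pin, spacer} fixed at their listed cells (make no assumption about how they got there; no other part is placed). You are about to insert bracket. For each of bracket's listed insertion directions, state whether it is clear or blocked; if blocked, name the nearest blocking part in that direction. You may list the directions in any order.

-x: ray from bracket(0, -1) has no placed part ⇒ clear
-y: ray from bracket(0, -1) has no placed part ⇒ clear
+y: nearest on ray is base_plate@(0, 0) ⇒ blocked

+y: blocked by base_plate; -x: clear; -y: clear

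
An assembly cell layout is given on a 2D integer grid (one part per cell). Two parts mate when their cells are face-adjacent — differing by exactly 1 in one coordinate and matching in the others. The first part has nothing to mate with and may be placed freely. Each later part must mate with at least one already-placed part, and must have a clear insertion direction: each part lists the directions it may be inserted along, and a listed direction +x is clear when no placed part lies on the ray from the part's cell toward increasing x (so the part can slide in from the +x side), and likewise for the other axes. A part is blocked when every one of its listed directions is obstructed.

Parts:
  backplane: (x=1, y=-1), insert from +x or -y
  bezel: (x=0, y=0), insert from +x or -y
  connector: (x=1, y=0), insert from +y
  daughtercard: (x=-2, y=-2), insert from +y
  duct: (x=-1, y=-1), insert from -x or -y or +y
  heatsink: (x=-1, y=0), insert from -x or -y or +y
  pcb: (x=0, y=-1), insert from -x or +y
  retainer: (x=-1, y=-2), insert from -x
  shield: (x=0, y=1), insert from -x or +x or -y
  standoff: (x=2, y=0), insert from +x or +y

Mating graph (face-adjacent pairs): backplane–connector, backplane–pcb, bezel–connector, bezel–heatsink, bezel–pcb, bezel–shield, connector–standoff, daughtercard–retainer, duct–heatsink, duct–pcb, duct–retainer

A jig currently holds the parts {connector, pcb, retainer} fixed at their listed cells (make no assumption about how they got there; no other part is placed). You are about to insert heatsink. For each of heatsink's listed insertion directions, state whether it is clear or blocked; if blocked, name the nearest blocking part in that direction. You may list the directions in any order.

+y: clear; -x: clear; -y: blocked by retainer

-x: ray from heatsink(-1, 0) has no placed part ⇒ clear
-y: nearest on ray is retainer@(-1, -2) ⇒ blocked
+y: ray from heatsink(-1, 0) has no placed part ⇒ clear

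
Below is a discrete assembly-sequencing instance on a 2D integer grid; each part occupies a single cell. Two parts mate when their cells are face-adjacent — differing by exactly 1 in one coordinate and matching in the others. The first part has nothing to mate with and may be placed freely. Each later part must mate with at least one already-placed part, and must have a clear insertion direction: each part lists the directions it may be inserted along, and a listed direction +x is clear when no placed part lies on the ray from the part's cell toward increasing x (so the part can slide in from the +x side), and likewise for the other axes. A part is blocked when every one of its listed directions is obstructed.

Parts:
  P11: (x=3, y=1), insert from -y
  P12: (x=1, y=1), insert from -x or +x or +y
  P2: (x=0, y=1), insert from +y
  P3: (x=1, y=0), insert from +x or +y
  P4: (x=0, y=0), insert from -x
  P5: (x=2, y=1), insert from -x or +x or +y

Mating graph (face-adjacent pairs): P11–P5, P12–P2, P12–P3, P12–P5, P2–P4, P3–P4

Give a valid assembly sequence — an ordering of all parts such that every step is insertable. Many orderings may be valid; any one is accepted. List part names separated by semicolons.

1. P2@(0, 1) [+y clear] — {P2}
2. P4@(0, 0) [-x clear] — {P2, P4}
3. P12@(1, 1) [+x clear] — {P12, P2, P4}
4. P3@(1, 0) [+x clear] — {P12, P2, P3, P4}
5. P5@(2, 1) [+x clear] — {P12, P2, P3, P4, P5}
6. P11@(3, 1) [-y clear] — {P11, P12, P2, P3, P4, P5}

P2; P4; P12; P3; P5; P11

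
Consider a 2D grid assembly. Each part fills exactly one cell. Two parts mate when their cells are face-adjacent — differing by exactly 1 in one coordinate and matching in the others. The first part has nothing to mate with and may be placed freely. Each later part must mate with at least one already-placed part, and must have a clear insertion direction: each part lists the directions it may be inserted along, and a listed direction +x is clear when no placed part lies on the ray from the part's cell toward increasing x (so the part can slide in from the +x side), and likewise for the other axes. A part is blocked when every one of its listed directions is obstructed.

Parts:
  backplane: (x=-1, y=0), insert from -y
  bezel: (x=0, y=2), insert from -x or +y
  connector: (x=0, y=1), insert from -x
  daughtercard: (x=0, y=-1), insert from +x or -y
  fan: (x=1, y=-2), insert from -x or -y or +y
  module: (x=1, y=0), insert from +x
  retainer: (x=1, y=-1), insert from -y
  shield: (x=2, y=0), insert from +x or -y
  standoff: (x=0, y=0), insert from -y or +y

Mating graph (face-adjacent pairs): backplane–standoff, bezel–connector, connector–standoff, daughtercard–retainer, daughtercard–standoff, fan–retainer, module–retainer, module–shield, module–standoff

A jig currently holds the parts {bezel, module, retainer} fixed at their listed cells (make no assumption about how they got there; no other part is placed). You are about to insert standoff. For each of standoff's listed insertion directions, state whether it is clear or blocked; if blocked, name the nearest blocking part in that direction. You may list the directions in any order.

+y: blocked by bezel; -y: clear

-y: ray from standoff(0, 0) has no placed part ⇒ clear
+y: nearest on ray is bezel@(0, 2) ⇒ blocked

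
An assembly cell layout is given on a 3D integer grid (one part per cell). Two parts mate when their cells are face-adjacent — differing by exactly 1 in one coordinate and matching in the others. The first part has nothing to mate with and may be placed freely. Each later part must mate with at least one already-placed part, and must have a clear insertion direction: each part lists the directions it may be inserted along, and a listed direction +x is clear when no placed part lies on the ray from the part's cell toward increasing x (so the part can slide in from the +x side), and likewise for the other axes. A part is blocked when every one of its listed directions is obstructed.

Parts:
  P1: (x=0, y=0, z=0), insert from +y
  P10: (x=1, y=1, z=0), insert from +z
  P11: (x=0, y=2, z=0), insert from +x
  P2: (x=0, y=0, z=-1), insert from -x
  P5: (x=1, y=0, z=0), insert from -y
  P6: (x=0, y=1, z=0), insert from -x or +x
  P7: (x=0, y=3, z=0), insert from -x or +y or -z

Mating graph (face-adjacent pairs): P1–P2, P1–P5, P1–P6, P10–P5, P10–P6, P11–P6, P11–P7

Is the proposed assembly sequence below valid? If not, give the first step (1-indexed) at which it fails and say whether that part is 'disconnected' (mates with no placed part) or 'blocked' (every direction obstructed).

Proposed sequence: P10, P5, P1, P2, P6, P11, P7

1. P10@(1, 1, 0) [+z clear] — {P10}
2. P5@(1, 0, 0) [-y clear] — {P10, P5}
3. P1@(0, 0, 0) [+y clear] — {P1, P10, P5}
4. P2@(0, 0, -1) [-x clear] — {P1, P10, P2, P5}
5. P6@(0, 1, 0) [-x clear] — {P1, P10, P2, P5, P6}
6. P11@(0, 2, 0) [+x clear] — {P1, P10, P11, P2, P5, P6}
7. P7@(0, 3, 0) [-x clear] — {P1, P10, P11, P2, P5, P6, P7}

Valid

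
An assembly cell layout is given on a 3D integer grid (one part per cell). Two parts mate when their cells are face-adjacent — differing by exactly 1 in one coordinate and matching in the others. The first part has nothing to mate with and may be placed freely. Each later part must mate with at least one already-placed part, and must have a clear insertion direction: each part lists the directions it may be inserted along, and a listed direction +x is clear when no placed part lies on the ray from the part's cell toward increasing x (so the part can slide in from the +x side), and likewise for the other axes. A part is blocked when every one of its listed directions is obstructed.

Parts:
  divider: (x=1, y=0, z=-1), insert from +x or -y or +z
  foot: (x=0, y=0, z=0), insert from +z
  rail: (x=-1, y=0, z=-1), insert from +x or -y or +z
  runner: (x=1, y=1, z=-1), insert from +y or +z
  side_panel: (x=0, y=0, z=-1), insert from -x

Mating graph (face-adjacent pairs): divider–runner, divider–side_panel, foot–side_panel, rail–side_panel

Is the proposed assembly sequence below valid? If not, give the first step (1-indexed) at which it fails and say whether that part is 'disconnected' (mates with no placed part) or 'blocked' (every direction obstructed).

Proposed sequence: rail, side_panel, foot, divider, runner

1. rail@(-1, 0, -1) [+x clear] — {rail}
2. side_panel@(0, 0, -1) — -x all obstructed ⇒ blocked

Invalid at step 2 (blocked)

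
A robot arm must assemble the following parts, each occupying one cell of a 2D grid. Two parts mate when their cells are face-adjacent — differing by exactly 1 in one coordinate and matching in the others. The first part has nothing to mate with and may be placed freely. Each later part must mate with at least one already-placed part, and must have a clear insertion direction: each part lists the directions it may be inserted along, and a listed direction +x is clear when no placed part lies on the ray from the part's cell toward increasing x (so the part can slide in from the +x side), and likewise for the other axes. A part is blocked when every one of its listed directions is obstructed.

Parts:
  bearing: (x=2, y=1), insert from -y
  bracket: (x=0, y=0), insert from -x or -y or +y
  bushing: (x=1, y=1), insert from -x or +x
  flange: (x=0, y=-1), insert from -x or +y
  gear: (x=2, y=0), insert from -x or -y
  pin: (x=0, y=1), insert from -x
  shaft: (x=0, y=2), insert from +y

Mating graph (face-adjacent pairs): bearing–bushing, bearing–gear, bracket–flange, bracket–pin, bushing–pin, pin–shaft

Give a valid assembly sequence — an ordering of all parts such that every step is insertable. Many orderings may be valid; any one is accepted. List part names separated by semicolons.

pin; bushing; bearing; bracket; flange; shaft; gear

1. pin@(0, 1) [-x clear] — {pin}
2. bushing@(1, 1) [+x clear] — {bushing, pin}
3. bearing@(2, 1) [-y clear] — {bearing, bushing, pin}
4. bracket@(0, 0) [-x clear] — {bearing, bracket, bushing, pin}
5. flange@(0, -1) [-x clear] — {bearing, bracket, bushing, flange, pin}
6. shaft@(0, 2) [+y clear] — {bearing, bracket, bushing, flange, pin, shaft}
7. gear@(2, 0) [-y clear] — {bearing, bracket, bushing, flange, gear, pin, shaft}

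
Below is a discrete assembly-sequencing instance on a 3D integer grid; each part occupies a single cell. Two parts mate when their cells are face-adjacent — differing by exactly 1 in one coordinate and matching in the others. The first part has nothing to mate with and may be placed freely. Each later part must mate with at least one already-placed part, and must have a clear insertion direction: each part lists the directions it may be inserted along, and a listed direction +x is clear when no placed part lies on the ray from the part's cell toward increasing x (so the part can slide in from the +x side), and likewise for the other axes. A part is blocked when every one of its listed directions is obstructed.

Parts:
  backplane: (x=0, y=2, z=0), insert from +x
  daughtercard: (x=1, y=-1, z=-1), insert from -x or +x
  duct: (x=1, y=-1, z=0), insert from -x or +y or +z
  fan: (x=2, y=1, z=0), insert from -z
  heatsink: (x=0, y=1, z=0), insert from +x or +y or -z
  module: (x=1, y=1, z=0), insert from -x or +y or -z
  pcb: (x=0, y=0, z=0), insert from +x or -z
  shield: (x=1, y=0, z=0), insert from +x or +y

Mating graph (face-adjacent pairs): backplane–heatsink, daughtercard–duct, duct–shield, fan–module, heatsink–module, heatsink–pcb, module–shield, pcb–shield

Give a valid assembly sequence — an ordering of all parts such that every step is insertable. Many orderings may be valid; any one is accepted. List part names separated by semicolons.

module; shield; heatsink; pcb; fan; backplane; duct; daughtercard

1. module@(1, 1, 0) [-x clear] — {module}
2. shield@(1, 0, 0) [+x clear] — {module, shield}
3. heatsink@(0, 1, 0) [+y clear] — {heatsink, module, shield}
4. pcb@(0, 0, 0) [-z clear] — {heatsink, module, pcb, shield}
5. fan@(2, 1, 0) [-z clear] — {fan, heatsink, module, pcb, shield}
6. backplane@(0, 2, 0) [+x clear] — {backplane, fan, heatsink, module, pcb, shield}
7. duct@(1, -1, 0) [-x clear] — {backplane, duct, fan, heatsink, module, pcb, shield}
8. daughtercard@(1, -1, -1) [-x clear] — {backplane, daughtercard, duct, fan, heatsink, module, pcb, shield}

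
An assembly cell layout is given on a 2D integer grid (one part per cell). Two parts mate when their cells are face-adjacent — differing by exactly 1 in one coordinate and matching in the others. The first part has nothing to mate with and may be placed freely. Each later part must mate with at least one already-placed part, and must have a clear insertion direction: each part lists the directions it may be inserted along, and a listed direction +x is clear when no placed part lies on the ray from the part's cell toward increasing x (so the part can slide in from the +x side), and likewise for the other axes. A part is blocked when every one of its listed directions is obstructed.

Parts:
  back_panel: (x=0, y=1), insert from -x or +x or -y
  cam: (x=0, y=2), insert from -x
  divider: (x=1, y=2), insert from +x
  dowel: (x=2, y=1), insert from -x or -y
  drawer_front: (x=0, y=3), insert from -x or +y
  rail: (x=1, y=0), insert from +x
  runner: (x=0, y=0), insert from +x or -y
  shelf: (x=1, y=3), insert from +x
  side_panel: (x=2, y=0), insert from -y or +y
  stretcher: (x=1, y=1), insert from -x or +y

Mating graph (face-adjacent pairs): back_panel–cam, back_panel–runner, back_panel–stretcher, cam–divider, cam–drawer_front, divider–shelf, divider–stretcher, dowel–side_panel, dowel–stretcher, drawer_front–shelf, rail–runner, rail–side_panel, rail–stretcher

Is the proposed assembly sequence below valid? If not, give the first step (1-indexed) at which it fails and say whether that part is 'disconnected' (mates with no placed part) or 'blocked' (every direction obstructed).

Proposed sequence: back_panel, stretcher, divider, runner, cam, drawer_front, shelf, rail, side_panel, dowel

1. back_panel@(0, 1) [-x clear] — {back_panel}
2. stretcher@(1, 1) [+y clear] — {back_panel, stretcher}
3. divider@(1, 2) [+x clear] — {back_panel, divider, stretcher}
4. runner@(0, 0) [+x clear] — {back_panel, divider, runner, stretcher}
5. cam@(0, 2) [-x clear] — {back_panel, cam, divider, runner, stretcher}
6. drawer_front@(0, 3) [-x clear] — {back_panel, cam, divider, drawer_front, runner, stretcher}
7. shelf@(1, 3) [+x clear] — {back_panel, cam, divider, drawer_front, runner, shelf, stretcher}
8. rail@(1, 0) [+x clear] — {back_panel, cam, divider, drawer_front, rail, runner, shelf, stretcher}
9. side_panel@(2, 0) [-y clear] — {back_panel, cam, divider, drawer_front, rail, runner, shelf, side_panel, stretcher}
10. dowel@(2, 1) — -x/-y all obstructed ⇒ blocked

Invalid at step 10 (blocked)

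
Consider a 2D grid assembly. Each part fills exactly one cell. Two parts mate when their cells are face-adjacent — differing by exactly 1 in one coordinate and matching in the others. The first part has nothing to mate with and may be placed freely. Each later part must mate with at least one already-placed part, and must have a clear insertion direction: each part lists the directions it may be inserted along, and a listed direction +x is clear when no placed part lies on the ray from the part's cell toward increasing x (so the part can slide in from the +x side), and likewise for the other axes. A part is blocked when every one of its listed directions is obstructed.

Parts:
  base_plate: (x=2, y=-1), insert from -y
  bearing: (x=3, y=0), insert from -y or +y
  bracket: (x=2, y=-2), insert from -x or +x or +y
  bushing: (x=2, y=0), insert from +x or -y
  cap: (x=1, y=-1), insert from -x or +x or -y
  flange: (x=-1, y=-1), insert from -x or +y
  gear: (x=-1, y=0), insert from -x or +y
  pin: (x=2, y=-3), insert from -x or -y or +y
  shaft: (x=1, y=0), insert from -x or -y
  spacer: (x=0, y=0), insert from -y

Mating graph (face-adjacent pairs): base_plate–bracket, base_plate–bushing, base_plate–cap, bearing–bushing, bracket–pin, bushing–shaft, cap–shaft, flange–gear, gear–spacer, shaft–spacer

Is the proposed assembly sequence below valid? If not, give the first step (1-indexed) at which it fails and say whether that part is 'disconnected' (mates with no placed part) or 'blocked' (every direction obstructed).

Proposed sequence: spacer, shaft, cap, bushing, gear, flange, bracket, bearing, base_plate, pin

Invalid at step 7 (disconnected)

1. spacer@(0, 0) [-y clear] — {spacer}
2. shaft@(1, 0) [-y clear] — {shaft, spacer}
3. cap@(1, -1) [-x clear] — {cap, shaft, spacer}
4. bushing@(2, 0) [+x clear] — {bushing, cap, shaft, spacer}
5. gear@(-1, 0) [-x clear] — {bushing, cap, gear, shaft, spacer}
6. flange@(-1, -1) [-x clear] — {bushing, cap, flange, gear, shaft, spacer}
7. bracket@(2, -2) — no placed neighbour ⇒ disconnected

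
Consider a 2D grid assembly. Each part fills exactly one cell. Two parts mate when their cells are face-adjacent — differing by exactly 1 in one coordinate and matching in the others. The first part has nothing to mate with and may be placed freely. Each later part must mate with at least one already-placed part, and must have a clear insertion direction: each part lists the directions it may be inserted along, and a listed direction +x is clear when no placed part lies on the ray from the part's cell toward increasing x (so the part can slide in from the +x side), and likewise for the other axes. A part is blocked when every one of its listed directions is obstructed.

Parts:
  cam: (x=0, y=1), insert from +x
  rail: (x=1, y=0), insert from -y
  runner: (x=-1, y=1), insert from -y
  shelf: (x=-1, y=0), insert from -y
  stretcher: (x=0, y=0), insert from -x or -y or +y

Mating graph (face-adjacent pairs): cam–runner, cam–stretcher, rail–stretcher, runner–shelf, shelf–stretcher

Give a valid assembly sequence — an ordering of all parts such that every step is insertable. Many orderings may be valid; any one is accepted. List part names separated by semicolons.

1. runner@(-1, 1) [-y clear] — {runner}
2. shelf@(-1, 0) [-y clear] — {runner, shelf}
3. cam@(0, 1) [+x clear] — {cam, runner, shelf}
4. stretcher@(0, 0) [-y clear] — {cam, runner, shelf, stretcher}
5. rail@(1, 0) [-y clear] — {cam, rail, runner, shelf, stretcher}

runner; shelf; cam; stretcher; rail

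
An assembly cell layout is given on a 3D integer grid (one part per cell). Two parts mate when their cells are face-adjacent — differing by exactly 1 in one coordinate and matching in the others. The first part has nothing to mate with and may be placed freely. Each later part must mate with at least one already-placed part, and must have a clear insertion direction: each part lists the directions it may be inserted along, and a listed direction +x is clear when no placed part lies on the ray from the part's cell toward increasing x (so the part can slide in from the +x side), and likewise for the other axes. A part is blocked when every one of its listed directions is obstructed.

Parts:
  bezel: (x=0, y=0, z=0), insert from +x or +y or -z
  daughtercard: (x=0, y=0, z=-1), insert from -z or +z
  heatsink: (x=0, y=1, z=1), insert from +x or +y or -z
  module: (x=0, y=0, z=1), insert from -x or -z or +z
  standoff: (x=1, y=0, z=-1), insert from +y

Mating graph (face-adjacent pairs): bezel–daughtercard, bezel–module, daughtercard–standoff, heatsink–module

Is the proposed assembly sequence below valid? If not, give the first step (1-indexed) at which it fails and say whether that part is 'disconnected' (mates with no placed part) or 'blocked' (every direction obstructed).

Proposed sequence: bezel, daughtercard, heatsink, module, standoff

Invalid at step 3 (disconnected)

1. bezel@(0, 0, 0) [+x clear] — {bezel}
2. daughtercard@(0, 0, -1) [-z clear] — {bezel, daughtercard}
3. heatsink@(0, 1, 1) — no placed neighbour ⇒ disconnected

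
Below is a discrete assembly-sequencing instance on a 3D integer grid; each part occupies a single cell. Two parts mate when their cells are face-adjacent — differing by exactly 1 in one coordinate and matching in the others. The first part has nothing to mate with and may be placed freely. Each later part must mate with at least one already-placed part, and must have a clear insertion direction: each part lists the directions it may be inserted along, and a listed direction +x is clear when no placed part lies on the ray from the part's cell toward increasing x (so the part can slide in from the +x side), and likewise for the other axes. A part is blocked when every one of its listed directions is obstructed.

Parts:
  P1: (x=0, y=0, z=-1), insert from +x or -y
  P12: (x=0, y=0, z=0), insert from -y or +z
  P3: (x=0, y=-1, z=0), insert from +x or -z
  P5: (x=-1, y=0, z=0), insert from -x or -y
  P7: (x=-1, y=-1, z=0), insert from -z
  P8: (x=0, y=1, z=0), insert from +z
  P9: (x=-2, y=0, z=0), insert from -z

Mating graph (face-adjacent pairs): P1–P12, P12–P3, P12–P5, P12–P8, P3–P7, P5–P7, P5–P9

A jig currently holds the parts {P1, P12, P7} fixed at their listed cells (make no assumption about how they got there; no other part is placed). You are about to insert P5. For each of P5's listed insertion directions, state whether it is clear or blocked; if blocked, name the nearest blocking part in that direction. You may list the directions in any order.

-x: ray from P5(-1, 0, 0) has no placed part ⇒ clear
-y: nearest on ray is P7@(-1, -1, 0) ⇒ blocked

-x: clear; -y: blocked by P7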